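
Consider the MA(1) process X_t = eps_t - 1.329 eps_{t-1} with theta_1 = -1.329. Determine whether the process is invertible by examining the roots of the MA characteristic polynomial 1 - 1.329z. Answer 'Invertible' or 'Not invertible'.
\text{Not invertible}

The MA(q) characteristic polynomial is P(z) = 1 - 1.329z.
Invertibility requires all roots to lie outside the unit circle, i.e. |z| > 1 for every root.
This is linear in z: 1 + (-1.329) z = 0  =>  z = -1/(-1.329) = 0.752445,  |z| = 0.752445.
Moduli of all roots: 0.7524.
All moduli strictly greater than 1? No.
Verdict: Not invertible.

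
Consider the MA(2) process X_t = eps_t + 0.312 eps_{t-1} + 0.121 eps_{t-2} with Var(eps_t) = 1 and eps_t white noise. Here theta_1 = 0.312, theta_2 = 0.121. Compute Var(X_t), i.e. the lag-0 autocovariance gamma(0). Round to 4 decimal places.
\gamma(0) = 1.1120

For an MA(q) process X_t = eps_t + sum_i theta_i eps_{t-i} with
Var(eps_t) = sigma^2, the variance is
  gamma(0) = sigma^2 * (1 + sum_i theta_i^2).
  sum_i theta_i^2 = (0.312)^2 + (0.121)^2 = 0.097344 + 0.014641 = 0.111985.
  gamma(0) = 1 * (1 + 0.111985) = 1 * 1.111985 = 1.111985, which rounds to 1.1120.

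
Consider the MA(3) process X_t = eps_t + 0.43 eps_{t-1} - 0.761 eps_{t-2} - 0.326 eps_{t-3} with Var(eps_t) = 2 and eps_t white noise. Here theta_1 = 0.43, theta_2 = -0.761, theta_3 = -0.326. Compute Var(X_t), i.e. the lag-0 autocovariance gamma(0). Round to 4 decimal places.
\gamma(0) = 3.7406

For an MA(q) process X_t = eps_t + sum_i theta_i eps_{t-i} with
Var(eps_t) = sigma^2, the variance is
  gamma(0) = sigma^2 * (1 + sum_i theta_i^2).
  sum_i theta_i^2 = (0.43)^2 + (-0.761)^2 + (-0.326)^2 = 0.1849 + 0.579121 + 0.106276 = 0.870297.
  gamma(0) = 2 * (1 + 0.870297) = 2 * 1.870297 = 3.740594, which rounds to 3.7406.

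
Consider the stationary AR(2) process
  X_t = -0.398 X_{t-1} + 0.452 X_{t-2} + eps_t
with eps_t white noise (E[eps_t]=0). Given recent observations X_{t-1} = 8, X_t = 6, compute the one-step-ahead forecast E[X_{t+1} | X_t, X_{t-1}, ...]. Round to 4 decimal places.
E[X_{t+1} \mid \mathcal F_t] = 1.2280

For an AR(p) model X_t = c + sum_i phi_i X_{t-i} + eps_t, the
one-step-ahead conditional mean is
  E[X_{t+1} | X_t, ...] = c + sum_i phi_i X_{t+1-i}.
Substitute known values:
  E[X_{t+1} | ...] = (-0.398) * (6) + (0.452) * (8)
                   = 1.2280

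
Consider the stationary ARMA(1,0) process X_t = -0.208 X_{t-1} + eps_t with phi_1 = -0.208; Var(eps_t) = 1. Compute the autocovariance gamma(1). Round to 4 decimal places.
\gamma(1) = -0.2174

Multiply the model equation by X_{t-k} and take expectations. With theta_0 = psi_0 = 1 and psi_j the MA(infinity) weights, this gives
  gamma(k) - sum_i phi_i gamma(k-i) = c_k,
  c_k = sigma^2 * sum_{j=k..q} theta_j psi_{j-k}   (c_k = 0 for k > q),
using gamma(-m) = gamma(m).
Pure AR (q = 0): c_0 = sigma^2 = 1, c_k = 0 for k >= 1.
Equations for k = 0 and k = 1 (AR order 1):
  gamma(0) = phi_1 gamma(1) + c_0
  gamma(1) = phi_1 gamma(0) + c_1
Substituting the second into the first: gamma(0) (1 - phi_1^2) = c_0 + phi_1 c_1, so
  gamma(0) = c_0 / (1 - phi_1^2) = 1 / (1 - (-0.208)^2) = 1 / 0.956736 = 1.04522.
  gamma(1) = phi_1 gamma(0) = (-0.208)(1.04522) = -0.217406.
Therefore gamma(1) = -0.2174 (to 4 decimal places).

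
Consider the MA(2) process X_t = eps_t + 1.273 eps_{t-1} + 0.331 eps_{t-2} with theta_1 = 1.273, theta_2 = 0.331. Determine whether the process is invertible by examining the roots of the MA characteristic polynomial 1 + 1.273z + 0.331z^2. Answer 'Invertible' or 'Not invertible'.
\text{Invertible}

The MA(q) characteristic polynomial is P(z) = 1 + 1.273z + 0.331z^2.
Invertibility requires all roots to lie outside the unit circle, i.e. |z| > 1 for every root.
Set 1 + (1.273) z + (0.331) z^2 = 0, i.e. a z^2 + b z + c = 0 with a = 0.331, b = 1.273, c = 1.
Discriminant D = b^2 - 4ac = (1.273)^2 - 4*(0.331)*1 = 1.620529 - (1.324) = 0.296529.
D >= 0, so the roots are real: z = (-b +/- sqrt(D)) / (2a) = (-1.273 +/- 0.544545) / (0.662).
  z_1 = (-1.273 + 0.544545) / (0.662) = -1.1004,   |z_1| = 1.1004.
  z_2 = (-1.273 - 0.544545) / (0.662) = -2.7455,   |z_2| = 2.7455.
Moduli of all roots: 1.1004, 2.7455.
All moduli strictly greater than 1? Yes.
Verdict: Invertible.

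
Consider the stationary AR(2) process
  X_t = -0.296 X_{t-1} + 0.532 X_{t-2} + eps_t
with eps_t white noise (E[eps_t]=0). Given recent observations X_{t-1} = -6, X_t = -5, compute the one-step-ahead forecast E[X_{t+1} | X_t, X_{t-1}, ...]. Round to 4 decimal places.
E[X_{t+1} \mid \mathcal F_t] = -1.7120

For an AR(p) model X_t = c + sum_i phi_i X_{t-i} + eps_t, the
one-step-ahead conditional mean is
  E[X_{t+1} | X_t, ...] = c + sum_i phi_i X_{t+1-i}.
Substitute known values:
  E[X_{t+1} | ...] = (-0.296) * (-5) + (0.532) * (-6)
                   = -1.7120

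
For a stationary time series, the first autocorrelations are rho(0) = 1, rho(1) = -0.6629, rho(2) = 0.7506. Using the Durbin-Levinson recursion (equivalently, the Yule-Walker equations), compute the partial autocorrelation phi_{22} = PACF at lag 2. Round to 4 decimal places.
\phi_{22} = 0.5551

The PACF at lag k is phi_{kk}, the last component of the solution
to the Yule-Walker system G_k phi = r_k where
  (G_k)_{ij} = rho(|i - j|), (r_k)_i = rho(i), i,j = 1..k.
Equivalently, Durbin-Levinson gives phi_{kk} iteratively:
  phi_{11} = rho(1)
  phi_{kk} = [rho(k) - sum_{j=1..k-1} phi_{k-1,j} rho(k-j)]
            / [1 - sum_{j=1..k-1} phi_{k-1,j} rho(j)],
  phi_{k,j} = phi_{k-1,j} - phi_{kk} phi_{k-1,k-j},  j = 1..k-1.
Step k = 1:
  phi_11 = rho(1) = -0.6629.
Step k = 2:
  phi_22 = [rho(2) - phi_11 rho(1)] / [1 - phi_11 rho(1)] = [0.7506 - (-0.6629)(-0.6629)] / [1 - (-0.6629)(-0.6629)]
         = 0.31116359 / 0.56056359 = 0.5551.
Therefore phi_{22} = 0.5551.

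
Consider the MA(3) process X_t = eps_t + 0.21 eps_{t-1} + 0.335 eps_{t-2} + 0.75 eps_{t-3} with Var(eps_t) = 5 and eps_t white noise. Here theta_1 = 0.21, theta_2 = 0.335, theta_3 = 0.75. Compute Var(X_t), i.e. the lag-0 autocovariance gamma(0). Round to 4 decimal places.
\gamma(0) = 8.5941

For an MA(q) process X_t = eps_t + sum_i theta_i eps_{t-i} with
Var(eps_t) = sigma^2, the variance is
  gamma(0) = sigma^2 * (1 + sum_i theta_i^2).
  sum_i theta_i^2 = (0.21)^2 + (0.335)^2 + (0.75)^2 = 0.0441 + 0.112225 + 0.5625 = 0.718825.
  gamma(0) = 5 * (1 + 0.718825) = 5 * 1.718825 = 8.594125, which rounds to 8.5941.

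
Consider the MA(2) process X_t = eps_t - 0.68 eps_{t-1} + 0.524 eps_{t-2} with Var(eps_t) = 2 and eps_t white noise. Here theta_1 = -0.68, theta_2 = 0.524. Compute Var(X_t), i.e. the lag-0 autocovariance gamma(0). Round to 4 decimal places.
\gamma(0) = 3.4740

For an MA(q) process X_t = eps_t + sum_i theta_i eps_{t-i} with
Var(eps_t) = sigma^2, the variance is
  gamma(0) = sigma^2 * (1 + sum_i theta_i^2).
  sum_i theta_i^2 = (-0.68)^2 + (0.524)^2 = 0.4624 + 0.274576 = 0.736976.
  gamma(0) = 2 * (1 + 0.736976) = 2 * 1.736976 = 3.473952, which rounds to 3.4740.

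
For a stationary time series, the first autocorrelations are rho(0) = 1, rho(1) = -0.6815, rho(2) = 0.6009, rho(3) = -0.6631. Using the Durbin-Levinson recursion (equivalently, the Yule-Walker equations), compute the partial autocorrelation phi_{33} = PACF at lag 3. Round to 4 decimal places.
\phi_{33} = -0.3680

The PACF at lag k is phi_{kk}, the last component of the solution
to the Yule-Walker system G_k phi = r_k where
  (G_k)_{ij} = rho(|i - j|), (r_k)_i = rho(i), i,j = 1..k.
Equivalently, Durbin-Levinson gives phi_{kk} iteratively:
  phi_{11} = rho(1)
  phi_{kk} = [rho(k) - sum_{j=1..k-1} phi_{k-1,j} rho(k-j)]
            / [1 - sum_{j=1..k-1} phi_{k-1,j} rho(j)],
  phi_{k,j} = phi_{k-1,j} - phi_{kk} phi_{k-1,k-j},  j = 1..k-1.
Step k = 1:
  phi_11 = rho(1) = -0.6815.
Step k = 2:
  phi_22 = [rho(2) - phi_11 rho(1)] / [1 - phi_11 rho(1)] = [0.6009 - (-0.6815)(-0.6815)] / [1 - (-0.6815)(-0.6815)]
         = 0.13645775 / 0.53555775 = 0.254796.
  Update: phi_21 = phi_11 - phi_22 phi_11 = -0.6815 - (0.254796)(-0.6815) = -0.507857.
Step k = 3:
  phi_33 = [rho(3) - phi_21 rho(2) - phi_22 rho(1)] / [1 - phi_21 rho(1) - phi_22 rho(2)]
    numerator   = -0.6631 - (-0.507857)(0.6009) - (0.254796)(-0.6815) = -0.18428565
    denominator = 1 - (-0.507857)(-0.6815) - (0.254796)(0.6009) = 0.50078892
  phi_33 = -0.18428565 / 0.50078892 = -0.368.
Therefore phi_{33} = -0.3680.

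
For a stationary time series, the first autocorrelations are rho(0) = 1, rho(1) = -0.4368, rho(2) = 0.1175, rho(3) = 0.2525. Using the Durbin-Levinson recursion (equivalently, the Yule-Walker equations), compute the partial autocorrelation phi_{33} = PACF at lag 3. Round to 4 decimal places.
\phi_{33} = 0.3351

The PACF at lag k is phi_{kk}, the last component of the solution
to the Yule-Walker system G_k phi = r_k where
  (G_k)_{ij} = rho(|i - j|), (r_k)_i = rho(i), i,j = 1..k.
Equivalently, Durbin-Levinson gives phi_{kk} iteratively:
  phi_{11} = rho(1)
  phi_{kk} = [rho(k) - sum_{j=1..k-1} phi_{k-1,j} rho(k-j)]
            / [1 - sum_{j=1..k-1} phi_{k-1,j} rho(j)],
  phi_{k,j} = phi_{k-1,j} - phi_{kk} phi_{k-1,k-j},  j = 1..k-1.
Step k = 1:
  phi_11 = rho(1) = -0.4368.
Step k = 2:
  phi_22 = [rho(2) - phi_11 rho(1)] / [1 - phi_11 rho(1)] = [0.1175 - (-0.4368)(-0.4368)] / [1 - (-0.4368)(-0.4368)]
         = -0.07329424 / 0.80920576 = -0.090576.
  Update: phi_21 = phi_11 - phi_22 phi_11 = -0.4368 - (-0.090576)(-0.4368) = -0.476363.
Step k = 3:
  phi_33 = [rho(3) - phi_21 rho(2) - phi_22 rho(1)] / [1 - phi_21 rho(1) - phi_22 rho(2)]
    numerator   = 0.2525 - (-0.476363)(0.1175) - (-0.090576)(-0.4368) = 0.26890931
    denominator = 1 - (-0.476363)(-0.4368) - (-0.090576)(0.1175) = 0.8025671
  phi_33 = 0.26890931 / 0.8025671 = 0.3351.
Therefore phi_{33} = 0.3351.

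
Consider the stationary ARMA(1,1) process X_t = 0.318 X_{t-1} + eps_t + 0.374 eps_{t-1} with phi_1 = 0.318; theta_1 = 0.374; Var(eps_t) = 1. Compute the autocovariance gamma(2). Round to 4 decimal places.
\gamma(2) = 0.2739

Multiply the model equation by X_{t-k} and take expectations. With theta_0 = psi_0 = 1 and psi_j the MA(infinity) weights, this gives
  gamma(k) - sum_i phi_i gamma(k-i) = c_k,
  c_k = sigma^2 * sum_{j=k..q} theta_j psi_{j-k}   (c_k = 0 for k > q),
using gamma(-m) = gamma(m).
psi-weights needed (psi_j = theta_j + sum_i phi_i psi_{j-i}):
  psi_1 = theta_1 + phi_1 = 0.374 + (0.318) = 0.692
Right-hand sides:
  c_0 = sigma^2 (1 + theta_1 psi_1) = 1 * (1 + (0.374)(0.692)) = 1 * 1.258808 = 1.258808
  c_1 = sigma^2 theta_1 = 1 * (0.374) = 0.374
  c_2 = 0
Equations for k = 0 and k = 1 (AR order 1):
  gamma(0) = phi_1 gamma(1) + c_0
  gamma(1) = phi_1 gamma(0) + c_1
Substituting the second into the first: gamma(0) (1 - phi_1^2) = c_0 + phi_1 c_1, so
  gamma(0) = (c_0 + phi_1 c_1) / (1 - phi_1^2) = (1.258808 + (0.318)(0.374)) / (1 - (0.318)^2) = 1.37774 / 0.898876 = 1.532736.
  gamma(1) = phi_1 gamma(0) + c_1 = (0.318)(1.532736) + (0.374) = 0.86141.
For k = 2 (> q): gamma(2) = phi_1 gamma(1) = (0.318)(0.86141) = 0.273928.
Therefore gamma(2) = 0.2739 (to 4 decimal places).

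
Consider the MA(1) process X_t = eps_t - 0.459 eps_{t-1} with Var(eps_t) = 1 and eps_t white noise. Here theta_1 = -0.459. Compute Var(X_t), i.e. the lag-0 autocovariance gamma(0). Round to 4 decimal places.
\gamma(0) = 1.2107

For an MA(q) process X_t = eps_t + sum_i theta_i eps_{t-i} with
Var(eps_t) = sigma^2, the variance is
  gamma(0) = sigma^2 * (1 + sum_i theta_i^2).
  sum_i theta_i^2 = (-0.459)^2 = 0.210681.
  gamma(0) = 1 * (1 + 0.210681) = 1 * 1.210681 = 1.210681, which rounds to 1.2107.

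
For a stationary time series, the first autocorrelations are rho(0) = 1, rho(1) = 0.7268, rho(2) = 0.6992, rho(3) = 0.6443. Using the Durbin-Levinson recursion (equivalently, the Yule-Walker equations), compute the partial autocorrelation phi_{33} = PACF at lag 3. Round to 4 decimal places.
\phi_{33} = 0.1388

The PACF at lag k is phi_{kk}, the last component of the solution
to the Yule-Walker system G_k phi = r_k where
  (G_k)_{ij} = rho(|i - j|), (r_k)_i = rho(i), i,j = 1..k.
Equivalently, Durbin-Levinson gives phi_{kk} iteratively:
  phi_{11} = rho(1)
  phi_{kk} = [rho(k) - sum_{j=1..k-1} phi_{k-1,j} rho(k-j)]
            / [1 - sum_{j=1..k-1} phi_{k-1,j} rho(j)],
  phi_{k,j} = phi_{k-1,j} - phi_{kk} phi_{k-1,k-j},  j = 1..k-1.
Step k = 1:
  phi_11 = rho(1) = 0.7268.
Step k = 2:
  phi_22 = [rho(2) - phi_11 rho(1)] / [1 - phi_11 rho(1)] = [0.6992 - (0.7268)(0.7268)] / [1 - (0.7268)(0.7268)]
         = 0.17096176 / 0.47176176 = 0.36239.
  Update: phi_21 = phi_11 - phi_22 phi_11 = 0.7268 - (0.36239)(0.7268) = 0.463415.
Step k = 3:
  phi_33 = [rho(3) - phi_21 rho(2) - phi_22 rho(1)] / [1 - phi_21 rho(1) - phi_22 rho(2)]
    numerator   = 0.6443 - (0.463415)(0.6992) - (0.36239)(0.7268) = 0.05689521
    denominator = 1 - (0.463415)(0.7268) - (0.36239)(0.6992) = 0.40980692
  phi_33 = 0.05689521 / 0.40980692 = 0.1388.
Therefore phi_{33} = 0.1388.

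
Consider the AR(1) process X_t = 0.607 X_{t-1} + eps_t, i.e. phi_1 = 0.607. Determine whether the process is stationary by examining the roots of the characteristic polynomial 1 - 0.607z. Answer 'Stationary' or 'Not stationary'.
\text{Stationary}

The AR(p) characteristic polynomial is P(z) = 1 - 0.607z.
Stationarity requires all roots to lie outside the unit circle, i.e. |z| > 1 for every root.
This is linear in z: 1 + (-0.607) z = 0  =>  z = -1/(-0.607) = 1.647446,  |z| = 1.647446.
Moduli of all roots: 1.6474.
All moduli strictly greater than 1? Yes.
Verdict: Stationary.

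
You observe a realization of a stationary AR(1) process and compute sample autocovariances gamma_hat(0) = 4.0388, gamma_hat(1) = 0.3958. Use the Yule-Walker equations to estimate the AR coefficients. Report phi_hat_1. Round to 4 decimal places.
\hat\phi_{1} = 0.0980

The Yule-Walker equations for an AR(p) process read, in matrix form,
  Gamma_p phi = r_p,   with   (Gamma_p)_{ij} = gamma(|i - j|),
                       (r_p)_i = gamma(i),   i,j = 1..p.
Substitute the sample gammas (Toeplitz matrix and right-hand side of size 1):
  Gamma_p = [[4.0388]]
  r_p     = [0.3958]
With p = 1 this is the single equation gamma(0) phi_1 = gamma(1):
  phi_hat_1 = gamma(1) / gamma(0) = 0.3958 / 4.0388 = 0.0980.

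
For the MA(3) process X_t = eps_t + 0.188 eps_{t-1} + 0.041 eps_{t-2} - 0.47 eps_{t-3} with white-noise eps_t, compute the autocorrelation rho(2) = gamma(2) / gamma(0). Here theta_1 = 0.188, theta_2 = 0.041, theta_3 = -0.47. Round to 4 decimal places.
\rho(2) = -0.0376

For an MA(q) process with theta_0 = 1, the autocovariance is
  gamma(k) = sigma^2 * sum_{i=0..q-k} theta_i * theta_{i+k},
and rho(k) = gamma(k) / gamma(0). Sigma^2 cancels.
  numerator   = (1)*(0.041) + (0.188)*(-0.47) = -0.04736.
  denominator = (1)^2 + (0.188)^2 + (0.041)^2 + (-0.47)^2 = 1.257925.
  rho(2) = -0.04736 / 1.257925 = -0.0376.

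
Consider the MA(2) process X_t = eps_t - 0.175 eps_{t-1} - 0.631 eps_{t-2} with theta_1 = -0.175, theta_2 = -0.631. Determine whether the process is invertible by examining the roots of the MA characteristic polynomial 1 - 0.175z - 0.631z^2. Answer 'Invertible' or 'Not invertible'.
\text{Invertible}

The MA(q) characteristic polynomial is P(z) = 1 - 0.175z - 0.631z^2.
Invertibility requires all roots to lie outside the unit circle, i.e. |z| > 1 for every root.
Set 1 + (-0.175) z + (-0.631) z^2 = 0, i.e. a z^2 + b z + c = 0 with a = -0.631, b = -0.175, c = 1.
Discriminant D = b^2 - 4ac = (-0.175)^2 - 4*(-0.631)*1 = 0.030625 - (-2.524) = 2.554625.
D >= 0, so the roots are real: z = (-b +/- sqrt(D)) / (2a) = (0.175 +/- 1.598319) / (-1.262).
  z_1 = (0.175 + 1.598319) / (-1.262) = -1.4052,   |z_1| = 1.4052.
  z_2 = (0.175 - 1.598319) / (-1.262) = 1.1278,   |z_2| = 1.1278.
Moduli of all roots: 1.4052, 1.1278.
All moduli strictly greater than 1? Yes.
Verdict: Invertible.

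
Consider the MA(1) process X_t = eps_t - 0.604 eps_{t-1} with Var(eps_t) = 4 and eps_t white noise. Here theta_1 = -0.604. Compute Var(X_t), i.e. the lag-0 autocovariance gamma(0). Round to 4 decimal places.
\gamma(0) = 5.4593

For an MA(q) process X_t = eps_t + sum_i theta_i eps_{t-i} with
Var(eps_t) = sigma^2, the variance is
  gamma(0) = sigma^2 * (1 + sum_i theta_i^2).
  sum_i theta_i^2 = (-0.604)^2 = 0.364816.
  gamma(0) = 4 * (1 + 0.364816) = 4 * 1.364816 = 5.459264, which rounds to 5.4593.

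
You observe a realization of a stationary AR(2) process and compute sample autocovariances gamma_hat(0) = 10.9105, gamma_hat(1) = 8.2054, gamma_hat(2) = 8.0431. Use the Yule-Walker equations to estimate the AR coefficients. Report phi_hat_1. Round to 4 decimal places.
\hat\phi_{1} = 0.4550

The Yule-Walker equations for an AR(p) process read, in matrix form,
  Gamma_p phi = r_p,   with   (Gamma_p)_{ij} = gamma(|i - j|),
                       (r_p)_i = gamma(i),   i,j = 1..p.
Substitute the sample gammas (Toeplitz matrix and right-hand side of size 2):
  Gamma_p = [[10.9105, 8.2054], [8.2054, 10.9105]]
  r_p     = [8.2054, 8.0431]
Written out:
  10.9105 phi_1 + 8.2054 phi_2 = 8.2054
  8.2054 phi_1 + 10.9105 phi_2 = 8.0431
Solve by Cramer's rule:
  det = gamma(0)^2 - gamma(1)^2 = (10.9105)^2 - (8.2054)^2 = 119.03901025 - 67.32858916 = 51.71042109
  phi_hat_1 = [gamma(1) gamma(0) - gamma(1) gamma(2)] / det = [(8.2054)(10.9105) - (8.2054)(8.0431)] / 51.71042109 = 23.52816396 / 51.71042109 = 0.455
  phi_hat_2 = [gamma(0) gamma(2) - gamma(1)^2] / det = [(10.9105)(8.0431) - (8.2054)^2] / 51.71042109 = 20.42565339 / 51.71042109 = 0.395
So phi_hat = [0.4550, 0.3950].
Therefore phi_hat_1 = 0.4550.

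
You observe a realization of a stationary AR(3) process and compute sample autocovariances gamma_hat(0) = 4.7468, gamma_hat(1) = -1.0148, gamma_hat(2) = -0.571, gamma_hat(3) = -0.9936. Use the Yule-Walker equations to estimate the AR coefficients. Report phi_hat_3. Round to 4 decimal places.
\hat\phi_{3} = -0.2990

The Yule-Walker equations for an AR(p) process read, in matrix form,
  Gamma_p phi = r_p,   with   (Gamma_p)_{ij} = gamma(|i - j|),
                       (r_p)_i = gamma(i),   i,j = 1..p.
Substitute the sample gammas (Toeplitz matrix and right-hand side of size 3):
  Gamma_p = [[4.7468, -1.0148, -0.571], [-1.0148, 4.7468, -1.0148], [-0.571, -1.0148, 4.7468]]
  r_p     = [-1.0148, -0.571, -0.9936]
Written out (R1..R3):
  (R1) 4.7468 phi_1 - 1.0148 phi_2 - 0.571 phi_3 = -1.0148
  (R2) -1.0148 phi_1 + 4.7468 phi_2 - 1.0148 phi_3 = -0.571
  (R3) -0.571 phi_1 - 1.0148 phi_2 + 4.7468 phi_3 = -0.9936
Gaussian elimination:
  R2 <- R2 - (-1.0148/4.7468) R1 = R2 - (-0.213786) R1:  4.52985 phi_2 - 1.136872 phi_3 = -0.78795
  R3 <- R3 - (-0.571/4.7468) R1 = R3 - (-0.120292) R1:  -1.136872 phi_2 + 4.678114 phi_3 = -1.115672
  R3 <- R3 - (-1.136872/4.52985) R2 = R3 - (-0.250973) R2:  4.392789 phi_3 = -1.313426
Back-substitution:
  phi_hat_3 = -1.313426 / 4.392789 = -0.298996
  phi_hat_2 = (-0.78795 - (-1.136872)(-0.298996)) / 4.52985 = -0.248986
  phi_hat_1 = (-1.0148 - (-1.0148)(-0.248986) - (-0.571)(-0.298996)) / 4.7468 = -0.302983
So phi_hat = [-0.3030, -0.2490, -0.2990].
Therefore phi_hat_3 = -0.2990.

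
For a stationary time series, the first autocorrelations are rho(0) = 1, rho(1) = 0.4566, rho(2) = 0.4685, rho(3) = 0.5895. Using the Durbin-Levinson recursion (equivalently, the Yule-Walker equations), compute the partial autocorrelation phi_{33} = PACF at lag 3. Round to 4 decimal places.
\phi_{33} = 0.4190

The PACF at lag k is phi_{kk}, the last component of the solution
to the Yule-Walker system G_k phi = r_k where
  (G_k)_{ij} = rho(|i - j|), (r_k)_i = rho(i), i,j = 1..k.
Equivalently, Durbin-Levinson gives phi_{kk} iteratively:
  phi_{11} = rho(1)
  phi_{kk} = [rho(k) - sum_{j=1..k-1} phi_{k-1,j} rho(k-j)]
            / [1 - sum_{j=1..k-1} phi_{k-1,j} rho(j)],
  phi_{k,j} = phi_{k-1,j} - phi_{kk} phi_{k-1,k-j},  j = 1..k-1.
Step k = 1:
  phi_11 = rho(1) = 0.4566.
Step k = 2:
  phi_22 = [rho(2) - phi_11 rho(1)] / [1 - phi_11 rho(1)] = [0.4685 - (0.4566)(0.4566)] / [1 - (0.4566)(0.4566)]
         = 0.26001644 / 0.79151644 = 0.328504.
  Update: phi_21 = phi_11 - phi_22 phi_11 = 0.4566 - (0.328504)(0.4566) = 0.306605.
Step k = 3:
  phi_33 = [rho(3) - phi_21 rho(2) - phi_22 rho(1)] / [1 - phi_21 rho(1) - phi_22 rho(2)]
    numerator   = 0.5895 - (0.306605)(0.4685) - (0.328504)(0.4566) = 0.29586056
    denominator = 1 - (0.306605)(0.4566) - (0.328504)(0.4685) = 0.70609996
  phi_33 = 0.29586056 / 0.70609996 = 0.419.
Therefore phi_{33} = 0.4190.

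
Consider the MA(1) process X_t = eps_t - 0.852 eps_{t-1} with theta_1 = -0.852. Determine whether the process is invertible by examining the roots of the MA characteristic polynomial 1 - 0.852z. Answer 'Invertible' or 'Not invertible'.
\text{Invertible}

The MA(q) characteristic polynomial is P(z) = 1 - 0.852z.
Invertibility requires all roots to lie outside the unit circle, i.e. |z| > 1 for every root.
This is linear in z: 1 + (-0.852) z = 0  =>  z = -1/(-0.852) = 1.173709,  |z| = 1.173709.
Moduli of all roots: 1.1737.
All moduli strictly greater than 1? Yes.
Verdict: Invertible.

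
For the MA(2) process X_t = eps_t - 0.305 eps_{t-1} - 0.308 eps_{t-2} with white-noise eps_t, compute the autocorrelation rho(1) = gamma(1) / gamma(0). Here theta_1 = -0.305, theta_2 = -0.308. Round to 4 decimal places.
\rho(1) = -0.1777

For an MA(q) process with theta_0 = 1, the autocovariance is
  gamma(k) = sigma^2 * sum_{i=0..q-k} theta_i * theta_{i+k},
and rho(k) = gamma(k) / gamma(0). Sigma^2 cancels.
  numerator   = (1)*(-0.305) + (-0.305)*(-0.308) = -0.21106.
  denominator = (1)^2 + (-0.305)^2 + (-0.308)^2 = 1.187889.
  rho(1) = -0.21106 / 1.187889 = -0.1777.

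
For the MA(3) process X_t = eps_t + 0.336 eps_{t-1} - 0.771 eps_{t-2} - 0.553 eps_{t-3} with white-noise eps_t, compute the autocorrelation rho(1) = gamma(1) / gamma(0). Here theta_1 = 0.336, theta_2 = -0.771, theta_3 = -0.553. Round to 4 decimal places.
\rho(1) = 0.2500

For an MA(q) process with theta_0 = 1, the autocovariance is
  gamma(k) = sigma^2 * sum_{i=0..q-k} theta_i * theta_{i+k},
and rho(k) = gamma(k) / gamma(0). Sigma^2 cancels.
  numerator   = (1)*(0.336) + (0.336)*(-0.771) + (-0.771)*(-0.553) = 0.503307.
  denominator = (1)^2 + (0.336)^2 + (-0.771)^2 + (-0.553)^2 = 2.013146.
  rho(1) = 0.503307 / 2.013146 = 0.2500.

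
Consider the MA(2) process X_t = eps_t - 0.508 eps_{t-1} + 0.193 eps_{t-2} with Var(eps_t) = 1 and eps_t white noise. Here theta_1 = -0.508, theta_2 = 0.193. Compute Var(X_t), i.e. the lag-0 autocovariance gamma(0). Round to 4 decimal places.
\gamma(0) = 1.2953

For an MA(q) process X_t = eps_t + sum_i theta_i eps_{t-i} with
Var(eps_t) = sigma^2, the variance is
  gamma(0) = sigma^2 * (1 + sum_i theta_i^2).
  sum_i theta_i^2 = (-0.508)^2 + (0.193)^2 = 0.258064 + 0.037249 = 0.295313.
  gamma(0) = 1 * (1 + 0.295313) = 1 * 1.295313 = 1.295313, which rounds to 1.2953.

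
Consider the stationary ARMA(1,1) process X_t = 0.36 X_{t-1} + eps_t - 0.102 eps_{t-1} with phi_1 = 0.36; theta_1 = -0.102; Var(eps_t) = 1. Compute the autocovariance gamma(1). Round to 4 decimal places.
\gamma(1) = 0.2855

Multiply the model equation by X_{t-k} and take expectations. With theta_0 = psi_0 = 1 and psi_j the MA(infinity) weights, this gives
  gamma(k) - sum_i phi_i gamma(k-i) = c_k,
  c_k = sigma^2 * sum_{j=k..q} theta_j psi_{j-k}   (c_k = 0 for k > q),
using gamma(-m) = gamma(m).
psi-weights needed (psi_j = theta_j + sum_i phi_i psi_{j-i}):
  psi_1 = theta_1 + phi_1 = -0.102 + (0.36) = 0.258
Right-hand sides:
  c_0 = sigma^2 (1 + theta_1 psi_1) = 1 * (1 + (-0.102)(0.258)) = 1 * 0.973684 = 0.973684
  c_1 = sigma^2 theta_1 = 1 * (-0.102) = -0.102
  c_2 = 0
Equations for k = 0 and k = 1 (AR order 1):
  gamma(0) = phi_1 gamma(1) + c_0
  gamma(1) = phi_1 gamma(0) + c_1
Substituting the second into the first: gamma(0) (1 - phi_1^2) = c_0 + phi_1 c_1, so
  gamma(0) = (c_0 + phi_1 c_1) / (1 - phi_1^2) = (0.973684 + (0.36)(-0.102)) / (1 - (0.36)^2) = 0.936964 / 0.8704 = 1.076475.
  gamma(1) = phi_1 gamma(0) + c_1 = (0.36)(1.076475) + (-0.102) = 0.285531.
Therefore gamma(1) = 0.2855 (to 4 decimal places).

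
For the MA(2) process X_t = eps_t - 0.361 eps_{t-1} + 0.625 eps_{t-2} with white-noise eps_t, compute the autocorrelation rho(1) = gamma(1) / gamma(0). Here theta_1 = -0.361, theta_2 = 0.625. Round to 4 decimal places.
\rho(1) = -0.3857

For an MA(q) process with theta_0 = 1, the autocovariance is
  gamma(k) = sigma^2 * sum_{i=0..q-k} theta_i * theta_{i+k},
and rho(k) = gamma(k) / gamma(0). Sigma^2 cancels.
  numerator   = (1)*(-0.361) + (-0.361)*(0.625) = -0.586625.
  denominator = (1)^2 + (-0.361)^2 + (0.625)^2 = 1.520946.
  rho(1) = -0.586625 / 1.520946 = -0.3857.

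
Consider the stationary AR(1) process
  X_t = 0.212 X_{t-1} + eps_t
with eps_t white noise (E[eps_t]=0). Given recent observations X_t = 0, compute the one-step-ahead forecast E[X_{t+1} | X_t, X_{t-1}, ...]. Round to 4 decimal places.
E[X_{t+1} \mid \mathcal F_t] = 0.0000

For an AR(p) model X_t = c + sum_i phi_i X_{t-i} + eps_t, the
one-step-ahead conditional mean is
  E[X_{t+1} | X_t, ...] = c + sum_i phi_i X_{t+1-i}.
Substitute known values:
  E[X_{t+1} | ...] = (0.212) * (0)
                   = 0.0000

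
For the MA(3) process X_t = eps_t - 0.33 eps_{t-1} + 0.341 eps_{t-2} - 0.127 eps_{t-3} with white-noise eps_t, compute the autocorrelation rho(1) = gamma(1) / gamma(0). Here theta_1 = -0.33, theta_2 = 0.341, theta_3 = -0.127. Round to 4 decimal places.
\rho(1) = -0.3914

For an MA(q) process with theta_0 = 1, the autocovariance is
  gamma(k) = sigma^2 * sum_{i=0..q-k} theta_i * theta_{i+k},
and rho(k) = gamma(k) / gamma(0). Sigma^2 cancels.
  numerator   = (1)*(-0.33) + (-0.33)*(0.341) + (0.341)*(-0.127) = -0.485837.
  denominator = (1)^2 + (-0.33)^2 + (0.341)^2 + (-0.127)^2 = 1.24131.
  rho(1) = -0.485837 / 1.24131 = -0.3914.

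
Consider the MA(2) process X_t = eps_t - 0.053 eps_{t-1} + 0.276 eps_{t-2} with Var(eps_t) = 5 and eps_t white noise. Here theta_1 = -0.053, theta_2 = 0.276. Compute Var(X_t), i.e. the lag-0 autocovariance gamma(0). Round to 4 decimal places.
\gamma(0) = 5.3949

For an MA(q) process X_t = eps_t + sum_i theta_i eps_{t-i} with
Var(eps_t) = sigma^2, the variance is
  gamma(0) = sigma^2 * (1 + sum_i theta_i^2).
  sum_i theta_i^2 = (-0.053)^2 + (0.276)^2 = 0.002809 + 0.076176 = 0.078985.
  gamma(0) = 5 * (1 + 0.078985) = 5 * 1.078985 = 5.394925, which rounds to 5.3949.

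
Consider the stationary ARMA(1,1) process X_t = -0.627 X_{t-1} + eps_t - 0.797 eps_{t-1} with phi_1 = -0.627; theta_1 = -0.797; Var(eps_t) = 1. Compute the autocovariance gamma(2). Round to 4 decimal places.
\gamma(2) = 2.2064

Multiply the model equation by X_{t-k} and take expectations. With theta_0 = psi_0 = 1 and psi_j the MA(infinity) weights, this gives
  gamma(k) - sum_i phi_i gamma(k-i) = c_k,
  c_k = sigma^2 * sum_{j=k..q} theta_j psi_{j-k}   (c_k = 0 for k > q),
using gamma(-m) = gamma(m).
psi-weights needed (psi_j = theta_j + sum_i phi_i psi_{j-i}):
  psi_1 = theta_1 + phi_1 = -0.797 + (-0.627) = -1.424
Right-hand sides:
  c_0 = sigma^2 (1 + theta_1 psi_1) = 1 * (1 + (-0.797)(-1.424)) = 1 * 2.134928 = 2.134928
  c_1 = sigma^2 theta_1 = 1 * (-0.797) = -0.797
  c_2 = 0
Equations for k = 0 and k = 1 (AR order 1):
  gamma(0) = phi_1 gamma(1) + c_0
  gamma(1) = phi_1 gamma(0) + c_1
Substituting the second into the first: gamma(0) (1 - phi_1^2) = c_0 + phi_1 c_1, so
  gamma(0) = (c_0 + phi_1 c_1) / (1 - phi_1^2) = (2.134928 + (-0.627)(-0.797)) / (1 - (-0.627)^2) = 2.634647 / 0.606871 = 4.341362.
  gamma(1) = phi_1 gamma(0) + c_1 = (-0.627)(4.341362) + (-0.797) = -3.519034.
For k = 2 (> q): gamma(2) = phi_1 gamma(1) = (-0.627)(-3.519034) = 2.206434.
Therefore gamma(2) = 2.2064 (to 4 decimal places).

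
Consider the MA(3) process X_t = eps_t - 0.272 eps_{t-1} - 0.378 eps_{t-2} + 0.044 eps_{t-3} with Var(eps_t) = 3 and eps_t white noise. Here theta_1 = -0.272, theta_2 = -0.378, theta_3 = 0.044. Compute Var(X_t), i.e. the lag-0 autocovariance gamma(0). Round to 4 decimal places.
\gamma(0) = 3.6564

For an MA(q) process X_t = eps_t + sum_i theta_i eps_{t-i} with
Var(eps_t) = sigma^2, the variance is
  gamma(0) = sigma^2 * (1 + sum_i theta_i^2).
  sum_i theta_i^2 = (-0.272)^2 + (-0.378)^2 + (0.044)^2 = 0.073984 + 0.142884 + 0.001936 = 0.218804.
  gamma(0) = 3 * (1 + 0.218804) = 3 * 1.218804 = 3.656412, which rounds to 3.6564.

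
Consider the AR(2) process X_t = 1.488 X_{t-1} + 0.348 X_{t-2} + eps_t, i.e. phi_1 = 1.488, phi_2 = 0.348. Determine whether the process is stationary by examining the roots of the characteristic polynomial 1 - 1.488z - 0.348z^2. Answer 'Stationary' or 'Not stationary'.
\text{Not stationary}

The AR(p) characteristic polynomial is P(z) = 1 - 1.488z - 0.348z^2.
Stationarity requires all roots to lie outside the unit circle, i.e. |z| > 1 for every root.
Set 1 + (-1.488) z + (-0.348) z^2 = 0, i.e. a z^2 + b z + c = 0 with a = -0.348, b = -1.488, c = 1.
Discriminant D = b^2 - 4ac = (-1.488)^2 - 4*(-0.348)*1 = 2.214144 - (-1.392) = 3.606144.
D >= 0, so the roots are real: z = (-b +/- sqrt(D)) / (2a) = (1.488 +/- 1.898985) / (-0.696).
  z_1 = (1.488 + 1.898985) / (-0.696) = -4.8664,   |z_1| = 4.8664.
  z_2 = (1.488 - 1.898985) / (-0.696) = 0.5905,   |z_2| = 0.5905.
Moduli of all roots: 4.8664, 0.5905.
All moduli strictly greater than 1? No.
Verdict: Not stationary.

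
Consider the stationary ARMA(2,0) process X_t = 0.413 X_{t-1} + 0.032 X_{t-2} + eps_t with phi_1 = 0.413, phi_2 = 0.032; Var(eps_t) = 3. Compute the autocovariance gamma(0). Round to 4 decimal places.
\gamma(0) = 3.6714

Multiply the model equation by X_{t-k} and take expectations. With theta_0 = psi_0 = 1 and psi_j the MA(infinity) weights, this gives
  gamma(k) - sum_i phi_i gamma(k-i) = c_k,
  c_k = sigma^2 * sum_{j=k..q} theta_j psi_{j-k}   (c_k = 0 for k > q),
using gamma(-m) = gamma(m).
Pure AR (q = 0): c_0 = sigma^2 = 3, c_k = 0 for k >= 1.
Equations for k = 0, 1, 2 (AR order 2, c_2 = 0):
  (E0) gamma(0) = phi_1 gamma(1) + phi_2 gamma(2) + c_0
  (E1) gamma(1) = phi_1 gamma(0) + phi_2 gamma(1) + c_1
  (E2) gamma(2) = phi_1 gamma(1) + phi_2 gamma(0)
From (E1): gamma(1) = A gamma(0) + B with
  A = phi_1 / (1 - phi_2) = 0.413 / 0.968 = 0.426653,   B = c_1 / (1 - phi_2) = 0 / 0.968 = 0.
Insert (E2) into (E0): gamma(0) (1 - phi_2^2) = phi_1 (1 + phi_2) gamma(1) + c_0.
  phi_1 (1 + phi_2) = (0.413)(1.032) = 0.426216,   1 - phi_2^2 = 0.998976.
Replace gamma(1) by A gamma(0) + B and collect gamma(0):
  gamma(0) [0.998976 - (0.426216)(0.426653)] = c_0 = 3
  gamma(0) * 0.81713 = 3
  gamma(0) = 3 / 0.81713 = 3.671388.
Therefore gamma(0) = 3.6714 (to 4 decimal places).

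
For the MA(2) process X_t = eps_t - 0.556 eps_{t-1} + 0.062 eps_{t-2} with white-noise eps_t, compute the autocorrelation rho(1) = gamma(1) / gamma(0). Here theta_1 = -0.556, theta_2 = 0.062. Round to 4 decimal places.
\rho(1) = -0.4497

For an MA(q) process with theta_0 = 1, the autocovariance is
  gamma(k) = sigma^2 * sum_{i=0..q-k} theta_i * theta_{i+k},
and rho(k) = gamma(k) / gamma(0). Sigma^2 cancels.
  numerator   = (1)*(-0.556) + (-0.556)*(0.062) = -0.590472.
  denominator = (1)^2 + (-0.556)^2 + (0.062)^2 = 1.31298.
  rho(1) = -0.590472 / 1.31298 = -0.4497.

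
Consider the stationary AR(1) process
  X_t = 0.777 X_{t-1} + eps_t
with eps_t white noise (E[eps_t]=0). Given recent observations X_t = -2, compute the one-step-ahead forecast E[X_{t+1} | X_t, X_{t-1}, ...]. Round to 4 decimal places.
E[X_{t+1} \mid \mathcal F_t] = -1.5540

For an AR(p) model X_t = c + sum_i phi_i X_{t-i} + eps_t, the
one-step-ahead conditional mean is
  E[X_{t+1} | X_t, ...] = c + sum_i phi_i X_{t+1-i}.
Substitute known values:
  E[X_{t+1} | ...] = (0.777) * (-2)
                   = -1.5540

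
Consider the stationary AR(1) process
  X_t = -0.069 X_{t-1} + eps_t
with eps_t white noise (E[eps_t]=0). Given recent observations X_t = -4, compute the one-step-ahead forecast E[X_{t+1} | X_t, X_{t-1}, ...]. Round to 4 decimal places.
E[X_{t+1} \mid \mathcal F_t] = 0.2760

For an AR(p) model X_t = c + sum_i phi_i X_{t-i} + eps_t, the
one-step-ahead conditional mean is
  E[X_{t+1} | X_t, ...] = c + sum_i phi_i X_{t+1-i}.
Substitute known values:
  E[X_{t+1} | ...] = (-0.069) * (-4)
                   = 0.2760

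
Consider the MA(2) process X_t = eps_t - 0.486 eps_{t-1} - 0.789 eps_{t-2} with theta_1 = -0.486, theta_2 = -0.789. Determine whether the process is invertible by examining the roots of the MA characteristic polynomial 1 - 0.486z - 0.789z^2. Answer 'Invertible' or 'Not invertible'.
\text{Not invertible}

The MA(q) characteristic polynomial is P(z) = 1 - 0.486z - 0.789z^2.
Invertibility requires all roots to lie outside the unit circle, i.e. |z| > 1 for every root.
Set 1 + (-0.486) z + (-0.789) z^2 = 0, i.e. a z^2 + b z + c = 0 with a = -0.789, b = -0.486, c = 1.
Discriminant D = b^2 - 4ac = (-0.486)^2 - 4*(-0.789)*1 = 0.236196 - (-3.156) = 3.392196.
D >= 0, so the roots are real: z = (-b +/- sqrt(D)) / (2a) = (0.486 +/- 1.841792) / (-1.578).
  z_1 = (0.486 + 1.841792) / (-1.578) = -1.4752,   |z_1| = 1.4752.
  z_2 = (0.486 - 1.841792) / (-1.578) = 0.8592,   |z_2| = 0.8592.
Moduli of all roots: 1.4752, 0.8592.
All moduli strictly greater than 1? No.
Verdict: Not invertible.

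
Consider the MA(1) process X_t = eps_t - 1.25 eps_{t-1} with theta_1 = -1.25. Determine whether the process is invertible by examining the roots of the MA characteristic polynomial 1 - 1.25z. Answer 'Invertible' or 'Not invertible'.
\text{Not invertible}

The MA(q) characteristic polynomial is P(z) = 1 - 1.25z.
Invertibility requires all roots to lie outside the unit circle, i.e. |z| > 1 for every root.
This is linear in z: 1 + (-1.25) z = 0  =>  z = -1/(-1.25) = 0.8,  |z| = 0.8.
Moduli of all roots: 0.8000.
All moduli strictly greater than 1? No.
Verdict: Not invertible.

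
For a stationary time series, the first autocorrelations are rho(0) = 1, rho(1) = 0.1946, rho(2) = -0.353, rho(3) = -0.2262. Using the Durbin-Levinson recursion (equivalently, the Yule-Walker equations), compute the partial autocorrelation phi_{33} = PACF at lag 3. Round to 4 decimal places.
\phi_{33} = -0.0629

The PACF at lag k is phi_{kk}, the last component of the solution
to the Yule-Walker system G_k phi = r_k where
  (G_k)_{ij} = rho(|i - j|), (r_k)_i = rho(i), i,j = 1..k.
Equivalently, Durbin-Levinson gives phi_{kk} iteratively:
  phi_{11} = rho(1)
  phi_{kk} = [rho(k) - sum_{j=1..k-1} phi_{k-1,j} rho(k-j)]
            / [1 - sum_{j=1..k-1} phi_{k-1,j} rho(j)],
  phi_{k,j} = phi_{k-1,j} - phi_{kk} phi_{k-1,k-j},  j = 1..k-1.
Step k = 1:
  phi_11 = rho(1) = 0.1946.
Step k = 2:
  phi_22 = [rho(2) - phi_11 rho(1)] / [1 - phi_11 rho(1)] = [-0.353 - (0.1946)(0.1946)] / [1 - (0.1946)(0.1946)]
         = -0.39086916 / 0.96213084 = -0.406254.
  Update: phi_21 = phi_11 - phi_22 phi_11 = 0.1946 - (-0.406254)(0.1946) = 0.273657.
Step k = 3:
  phi_33 = [rho(3) - phi_21 rho(2) - phi_22 rho(1)] / [1 - phi_21 rho(1) - phi_22 rho(2)]
    numerator   = -0.2262 - (0.273657)(-0.353) - (-0.406254)(0.1946) = -0.05054213
    denominator = 1 - (0.273657)(0.1946) - (-0.406254)(-0.353) = 0.80333882
  phi_33 = -0.05054213 / 0.80333882 = -0.0629.
Therefore phi_{33} = -0.0629.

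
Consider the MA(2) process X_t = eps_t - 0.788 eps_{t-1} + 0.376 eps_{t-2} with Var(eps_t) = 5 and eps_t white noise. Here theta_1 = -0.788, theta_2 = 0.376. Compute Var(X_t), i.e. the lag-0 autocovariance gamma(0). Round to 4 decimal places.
\gamma(0) = 8.8116

For an MA(q) process X_t = eps_t + sum_i theta_i eps_{t-i} with
Var(eps_t) = sigma^2, the variance is
  gamma(0) = sigma^2 * (1 + sum_i theta_i^2).
  sum_i theta_i^2 = (-0.788)^2 + (0.376)^2 = 0.620944 + 0.141376 = 0.76232.
  gamma(0) = 5 * (1 + 0.76232) = 5 * 1.76232 = 8.8116.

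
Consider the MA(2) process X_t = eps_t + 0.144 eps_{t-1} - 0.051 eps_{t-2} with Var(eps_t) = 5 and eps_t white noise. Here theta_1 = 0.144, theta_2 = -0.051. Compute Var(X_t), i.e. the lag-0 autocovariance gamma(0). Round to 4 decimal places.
\gamma(0) = 5.1167

For an MA(q) process X_t = eps_t + sum_i theta_i eps_{t-i} with
Var(eps_t) = sigma^2, the variance is
  gamma(0) = sigma^2 * (1 + sum_i theta_i^2).
  sum_i theta_i^2 = (0.144)^2 + (-0.051)^2 = 0.020736 + 0.002601 = 0.023337.
  gamma(0) = 5 * (1 + 0.023337) = 5 * 1.023337 = 5.116685, which rounds to 5.1167.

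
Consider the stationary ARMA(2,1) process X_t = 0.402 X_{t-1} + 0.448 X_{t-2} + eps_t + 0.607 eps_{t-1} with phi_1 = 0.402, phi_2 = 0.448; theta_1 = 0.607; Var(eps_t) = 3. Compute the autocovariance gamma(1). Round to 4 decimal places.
\gamma(1) = 16.4093

Multiply the model equation by X_{t-k} and take expectations. With theta_0 = psi_0 = 1 and psi_j the MA(infinity) weights, this gives
  gamma(k) - sum_i phi_i gamma(k-i) = c_k,
  c_k = sigma^2 * sum_{j=k..q} theta_j psi_{j-k}   (c_k = 0 for k > q),
using gamma(-m) = gamma(m).
psi-weights needed (psi_j = theta_j + sum_i phi_i psi_{j-i}):
  psi_1 = theta_1 + phi_1 = 0.607 + (0.402) = 1.009
Right-hand sides:
  c_0 = sigma^2 (1 + theta_1 psi_1) = 3 * (1 + (0.607)(1.009)) = 3 * 1.612463 = 4.837389
  c_1 = sigma^2 theta_1 = 3 * (0.607) = 1.821
  c_2 = 0
Equations for k = 0, 1, 2 (AR order 2, c_2 = 0):
  (E0) gamma(0) = phi_1 gamma(1) + phi_2 gamma(2) + c_0
  (E1) gamma(1) = phi_1 gamma(0) + phi_2 gamma(1) + c_1
  (E2) gamma(2) = phi_1 gamma(1) + phi_2 gamma(0)
From (E1): gamma(1) = A gamma(0) + B with
  A = phi_1 / (1 - phi_2) = 0.402 / 0.552 = 0.728261,   B = c_1 / (1 - phi_2) = 1.821 / 0.552 = 3.298913.
Insert (E2) into (E0): gamma(0) (1 - phi_2^2) = phi_1 (1 + phi_2) gamma(1) + c_0.
  phi_1 (1 + phi_2) = (0.402)(1.448) = 0.582096,   1 - phi_2^2 = 0.799296.
Replace gamma(1) by A gamma(0) + B and collect gamma(0):
  gamma(0) [0.799296 - (0.582096)(0.728261)] = (0.582096)(3.298913) + 4.837389
  gamma(0) * 0.375378 = 6.757673
  gamma(0) = 6.757673 / 0.375378 = 18.002303.
  gamma(1) = A gamma(0) + B = (0.728261)(18.002303) + (3.298913) = 16.409286.
Therefore gamma(1) = 16.4093 (to 4 decimal places).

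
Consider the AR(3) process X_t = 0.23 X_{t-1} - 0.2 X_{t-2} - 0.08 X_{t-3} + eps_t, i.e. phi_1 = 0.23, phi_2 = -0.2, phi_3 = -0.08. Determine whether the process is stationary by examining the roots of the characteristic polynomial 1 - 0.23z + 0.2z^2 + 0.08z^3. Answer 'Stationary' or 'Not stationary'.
\text{Stationary}

The AR(p) characteristic polynomial is P(z) = 1 - 0.23z + 0.2z^2 + 0.08z^3.
Stationarity requires all roots to lie outside the unit circle, i.e. |z| > 1 for every root.
Degree 3: look for a simple real root z0 first, then factor out (1 - z/z0) and solve the remaining quadratic.
Testing z0 = -4: P(-4) = 1 + (-0.23)(-4) + (0.2)(-4)^2 + (0.08)(-4)^3
  = 1 + (0.92) + (3.2) + (-5.12) = 0.  So z_0 = -4 is a root, |z_0| = 4.
Divide out the factor (1 + 0.25 z) = (1 - z/z0) (since 1/z0 = -0.25):
  P(z) = (1 + 0.25 z)(1 + (-0.48) z + (0.32) z^2)
  [check: z-coef -0.48 - (-0.25) = -0.23; z^2-coef 0.32 - (-0.25)(-0.48) = 0.2; z^3-coef -(-0.25)(0.32) = 0.08.]
Remaining roots from the quadratic factor 1 + (-0.48) z + (0.32) z^2:
  Set 1 + (-0.48) z + (0.32) z^2 = 0, i.e. a z^2 + b z + c = 0 with a = 0.32, b = -0.48, c = 1.
  Discriminant D = b^2 - 4ac = (-0.48)^2 - 4*(0.32)*1 = 0.2304 - (1.28) = -1.0496.
  D < 0, so the roots are the complex-conjugate pair z = (-b +/- i sqrt(-D)) / (2a) = 0.75 +/- 1.6008i.
  For a conjugate pair |z|^2 = z * conj(z) = (product of roots) = c/a = 1/(0.32) = 3.125, so |z| = sqrt(3.125) = 1.7678 for both roots.
Moduli of all roots: 4.0000, 1.7678, 1.7678.
All moduli strictly greater than 1? Yes.
Verdict: Stationary.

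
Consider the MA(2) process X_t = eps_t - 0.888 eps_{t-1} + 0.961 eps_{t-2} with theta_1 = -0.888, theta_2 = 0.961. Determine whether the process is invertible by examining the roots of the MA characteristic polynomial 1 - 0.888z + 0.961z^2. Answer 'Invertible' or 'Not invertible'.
\text{Invertible}

The MA(q) characteristic polynomial is P(z) = 1 - 0.888z + 0.961z^2.
Invertibility requires all roots to lie outside the unit circle, i.e. |z| > 1 for every root.
Set 1 + (-0.888) z + (0.961) z^2 = 0, i.e. a z^2 + b z + c = 0 with a = 0.961, b = -0.888, c = 1.
Discriminant D = b^2 - 4ac = (-0.888)^2 - 4*(0.961)*1 = 0.788544 - (3.844) = -3.055456.
D < 0, so the roots are the complex-conjugate pair z = (-b +/- i sqrt(-D)) / (2a) = 0.462 +/- 0.9095i.
For a conjugate pair |z|^2 = z * conj(z) = (product of roots) = c/a = 1/(0.961) = 1.040583, so |z| = sqrt(1.040583) = 1.0201 for both roots.
Moduli of all roots: 1.0201, 1.0201.
All moduli strictly greater than 1? Yes.
Verdict: Invertible.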